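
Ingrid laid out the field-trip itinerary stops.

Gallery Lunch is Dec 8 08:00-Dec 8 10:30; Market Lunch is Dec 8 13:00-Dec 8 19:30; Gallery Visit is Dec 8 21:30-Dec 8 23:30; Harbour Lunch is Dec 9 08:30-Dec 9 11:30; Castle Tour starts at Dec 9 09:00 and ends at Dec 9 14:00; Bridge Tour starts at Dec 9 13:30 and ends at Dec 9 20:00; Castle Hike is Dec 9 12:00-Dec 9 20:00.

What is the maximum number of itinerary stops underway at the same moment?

Sort all start/end points and keep a running count:
Dec 8 08:00 start Gallery Lunch → 1
Dec 8 10:30 end Gallery Lunch → 0
Dec 8 13:00 start Market Lunch → 1
Dec 8 19:30 end Market Lunch → 0
Dec 8 21:30 start Gallery Visit → 1
Dec 8 23:30 end Gallery Visit → 0
Dec 9 08:30 start Harbour Lunch → 1
Dec 9 09:00 start Castle Tour → 2
Dec 9 11:30 end Harbour Lunch → 1
Dec 9 12:00 start Castle Hike → 2
Dec 9 13:30 start Bridge Tour → 3
Dec 9 14:00 end Castle Tour → 2
Dec 9 20:00 end Bridge Tour → 1
Dec 9 20:00 end Castle Hike → 0
Peak is 3, at Dec 9 13:30 (Bridge Tour, Castle Hike, Castle Tour).

3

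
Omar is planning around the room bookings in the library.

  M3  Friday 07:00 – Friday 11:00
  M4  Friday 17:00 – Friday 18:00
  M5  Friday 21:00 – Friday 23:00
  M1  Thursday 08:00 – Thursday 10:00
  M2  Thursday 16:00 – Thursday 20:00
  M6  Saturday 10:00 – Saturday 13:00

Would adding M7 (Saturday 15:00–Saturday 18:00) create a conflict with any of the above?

M1: ends Thursday 10:00 at or before M7 starts Saturday 15:00 → clear.
M2: ends Thursday 20:00 at or before M7 starts Saturday 15:00 → clear.
M3: ends Friday 11:00 at or before M7 starts Saturday 15:00 → clear.
M4: ends Friday 18:00 at or before M7 starts Saturday 15:00 → clear.
M5: ends Friday 23:00 at or before M7 starts Saturday 15:00 → clear.
M6: ends Saturday 13:00 at or before M7 starts Saturday 15:00 → clear.

No — it doesn't clash with anything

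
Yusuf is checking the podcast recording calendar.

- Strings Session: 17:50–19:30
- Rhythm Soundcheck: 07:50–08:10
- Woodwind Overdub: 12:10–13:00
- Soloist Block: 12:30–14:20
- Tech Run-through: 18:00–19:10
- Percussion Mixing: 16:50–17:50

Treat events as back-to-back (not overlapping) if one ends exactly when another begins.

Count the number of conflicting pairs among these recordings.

Sorted by start: Rhythm Soundcheck, Woodwind Overdub, Soloist Block, Percussion Mixing, Strings Session, Tech Run-through.
Woodwind Overdub starts after Rhythm Soundcheck ends, so Rhythm Soundcheck has no further overlaps.
Soloist Block starts before Woodwind Overdub ends → Woodwind Overdub and Soloist Block overlap.
Percussion Mixing starts after Woodwind Overdub ends, so Woodwind Overdub has no further overlaps.
Percussion Mixing starts after Soloist Block ends, so Soloist Block has no further overlaps.
Strings Session starts exactly when Percussion Mixing ends (back-to-back, no overlap), so Percussion Mixing has no further overlaps.
Tech Run-through starts before Strings Session ends → Strings Session and Tech Run-through overlap.
Overlapping pairs: Soloist Block & Woodwind Overdub, Strings Session & Tech Run-through — 2 in total.

2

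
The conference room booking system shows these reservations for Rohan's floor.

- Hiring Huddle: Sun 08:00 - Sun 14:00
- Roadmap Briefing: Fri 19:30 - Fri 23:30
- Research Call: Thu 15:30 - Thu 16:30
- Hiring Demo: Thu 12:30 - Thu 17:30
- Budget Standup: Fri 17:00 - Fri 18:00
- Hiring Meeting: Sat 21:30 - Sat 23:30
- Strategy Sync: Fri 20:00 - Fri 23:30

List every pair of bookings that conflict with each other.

Sorted by start: Hiring Demo, Research Call, Budget Standup, Roadmap Briefing, Strategy Sync, Hiring Meeting, Hiring Huddle.
Research Call starts before Hiring Demo ends → Hiring Demo and Research Call overlap.
Budget Standup starts after Hiring Demo ends; Hiring Demo is clear from here.
Budget Standup starts after Research Call ends; Research Call is clear from here.
Roadmap Briefing starts after Budget Standup ends; Budget Standup is clear from here.
Strategy Sync starts before Roadmap Briefing ends → Roadmap Briefing and Strategy Sync overlap.
Hiring Meeting starts after Roadmap Briefing ends; Roadmap Briefing is clear from here.
Hiring Meeting starts after Strategy Sync ends; Strategy Sync is clear from here.
Hiring Huddle starts after Hiring Meeting ends.

Hiring Demo & Research Call, Roadmap Briefing & Strategy Sync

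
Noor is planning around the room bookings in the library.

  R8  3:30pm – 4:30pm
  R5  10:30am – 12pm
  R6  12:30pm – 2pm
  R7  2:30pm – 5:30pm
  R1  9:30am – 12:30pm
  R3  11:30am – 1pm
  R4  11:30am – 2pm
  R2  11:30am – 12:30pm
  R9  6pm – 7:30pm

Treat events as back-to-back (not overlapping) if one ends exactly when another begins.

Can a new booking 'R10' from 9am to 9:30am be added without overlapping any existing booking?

R1: starts 9:30am at or after R10 ends 9:30am → clear.
R5: starts 10:30am at or after R10 ends 9:30am → clear.
R2: starts 11:30am at or after R10 ends 9:30am → clear.
R3: starts 11:30am at or after R10 ends 9:30am → clear.
R4: starts 11:30am at or after R10 ends 9:30am → clear.
R6: starts 12:30pm at or after R10 ends 9:30am → clear.
R7: starts 2:30pm at or after R10 ends 9:30am → clear.
R8: starts 3:30pm at or after R10 ends 9:30am → clear.
R9: starts 6pm at or after R10 ends 9:30am → clear.

Yes — the slot is free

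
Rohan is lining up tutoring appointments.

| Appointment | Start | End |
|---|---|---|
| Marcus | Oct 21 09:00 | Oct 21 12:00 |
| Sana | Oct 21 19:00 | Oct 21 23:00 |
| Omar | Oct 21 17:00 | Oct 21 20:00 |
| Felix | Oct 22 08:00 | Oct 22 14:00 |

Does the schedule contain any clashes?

Two intervals overlap when each starts before the other ends.
Sorted by start: Marcus, Omar, Sana, Felix.
Omar starts after Marcus ends, so Marcus has no further overlaps.
Sana starts before Omar ends → Omar and Sana overlap.
That's a conflict, so the schedule is not conflict-free.

Yes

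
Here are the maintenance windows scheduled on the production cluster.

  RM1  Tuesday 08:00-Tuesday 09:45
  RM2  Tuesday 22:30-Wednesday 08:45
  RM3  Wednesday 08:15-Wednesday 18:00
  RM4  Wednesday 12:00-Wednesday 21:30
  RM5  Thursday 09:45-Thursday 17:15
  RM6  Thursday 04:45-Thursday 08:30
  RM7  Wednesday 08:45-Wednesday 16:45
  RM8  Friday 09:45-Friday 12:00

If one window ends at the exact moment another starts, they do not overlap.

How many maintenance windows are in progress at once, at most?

3

Sweep the timeline, counting +1 at each start and −1 at each end (ends before starts at a tie):
Tuesday 08:00 start RM1 → 1
Tuesday 09:45 end RM1 → 0
Tuesday 22:30 start RM2 → 1
Wednesday 08:15 start RM3 → 2
Wednesday 08:45 end RM2 → 1
Wednesday 08:45 start RM7 → 2
Wednesday 12:00 start RM4 → 3
Wednesday 16:45 end RM7 → 2
Wednesday 18:00 end RM3 → 1
Wednesday 21:30 end RM4 → 0
Thursday 04:45 start RM6 → 1
Thursday 08:30 end RM6 → 0
Thursday 09:45 start RM5 → 1
Thursday 17:15 end RM5 → 0
Friday 09:45 start RM8 → 1
Friday 12:00 end RM8 → 0
Peak is 3, at Wednesday 12:00 (RM3, RM4, RM7).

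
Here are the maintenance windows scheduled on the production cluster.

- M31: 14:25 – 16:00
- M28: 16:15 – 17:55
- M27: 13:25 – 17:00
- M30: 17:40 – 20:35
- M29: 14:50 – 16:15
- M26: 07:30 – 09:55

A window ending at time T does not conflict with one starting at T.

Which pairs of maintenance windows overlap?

Check each pair: they overlap iff neither finishes before the other starts.
Sorted by start: M26, M27, M31, M29, M28, M30.
M27 starts after M26 ends — done with M26.
M31 starts before M27 ends → M27 and M31 overlap.
M29 starts before M27 ends → M27 and M29 overlap.
M28 starts before M27 ends → M27 and M28 overlap.
M30 starts after M27 ends.
M29 starts before M31 ends → M31 and M29 overlap.
M28 starts after M31 ends — done with M31.
M28 starts exactly when M29 ends (back-to-back, no overlap) — done with M29.
M30 starts before M28 ends → M28 and M30 overlap.

M27 & M28, M27 & M29, M27 & M31, M28 & M30, M29 & M31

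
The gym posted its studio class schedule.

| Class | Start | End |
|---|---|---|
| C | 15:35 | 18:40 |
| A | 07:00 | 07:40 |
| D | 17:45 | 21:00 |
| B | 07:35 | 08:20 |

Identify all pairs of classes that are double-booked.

Sorted by start: A, B, C, D.
B starts before A ends → A and B overlap.
C starts after A ends, so nothing later overlaps A either.
C starts after B ends, so nothing later overlaps B either.
D starts before C ends → C and D overlap.

A & B, C & D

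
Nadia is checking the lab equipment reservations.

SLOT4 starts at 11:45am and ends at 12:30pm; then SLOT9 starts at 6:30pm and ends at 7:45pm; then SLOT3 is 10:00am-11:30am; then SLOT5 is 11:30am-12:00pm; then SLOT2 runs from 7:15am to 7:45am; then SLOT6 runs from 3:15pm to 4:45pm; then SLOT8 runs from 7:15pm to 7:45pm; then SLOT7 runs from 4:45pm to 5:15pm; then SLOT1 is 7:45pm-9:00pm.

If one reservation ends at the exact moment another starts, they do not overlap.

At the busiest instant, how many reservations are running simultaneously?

2

Sort all start/end points and keep a running count:
7:15am start SLOT2 → 1
7:45am end SLOT2 → 0
10:00am start SLOT3 → 1
11:30am end SLOT3 → 0
11:30am start SLOT5 → 1
11:45am start SLOT4 → 2
12:00pm end SLOT5 → 1
12:30pm end SLOT4 → 0
3:15pm start SLOT6 → 1
4:45pm end SLOT6 → 0
4:45pm start SLOT7 → 1
5:15pm end SLOT7 → 0
6:30pm start SLOT9 → 1
7:15pm start SLOT8 → 2
7:45pm end SLOT8 → 1
7:45pm end SLOT9 → 0
7:45pm start SLOT1 → 1
9:00pm end SLOT1 → 0
Peak is 2, at 11:45am (SLOT4, SLOT5).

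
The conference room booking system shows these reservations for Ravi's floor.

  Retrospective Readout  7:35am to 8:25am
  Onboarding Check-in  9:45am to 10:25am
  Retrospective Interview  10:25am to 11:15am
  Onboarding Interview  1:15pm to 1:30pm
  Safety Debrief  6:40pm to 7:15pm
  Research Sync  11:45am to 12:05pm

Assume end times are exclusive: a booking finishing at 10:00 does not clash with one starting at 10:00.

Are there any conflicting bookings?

Sorted by start: Retrospective Readout, Onboarding Check-in, Retrospective Interview, Research Sync, Onboarding Interview, Safety Debrief.
Onboarding Check-in starts after Retrospective Readout ends — done with Retrospective Readout.
Retrospective Interview starts exactly when Onboarding Check-in ends (back-to-back, no overlap) — done with Onboarding Check-in.
Research Sync starts after Retrospective Interview ends — done with Retrospective Interview.
Onboarding Interview starts after Research Sync ends — done with Research Sync.
Safety Debrief starts after Onboarding Interview ends.
Every pair is clear; the schedule has no overlaps.

No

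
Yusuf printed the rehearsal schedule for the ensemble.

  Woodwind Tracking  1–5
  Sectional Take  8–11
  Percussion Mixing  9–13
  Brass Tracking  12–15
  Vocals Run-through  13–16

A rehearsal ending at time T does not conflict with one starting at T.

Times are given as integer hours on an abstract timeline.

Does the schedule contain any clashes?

Sorted by start: Woodwind Tracking, Sectional Take, Percussion Mixing, Brass Tracking, Vocals Run-through.
Sectional Take starts after Woodwind Tracking ends — done with Woodwind Tracking.
Percussion Mixing starts before Sectional Take ends → Sectional Take and Percussion Mixing overlap.
That's a conflict, so the schedule is not conflict-free.

Yes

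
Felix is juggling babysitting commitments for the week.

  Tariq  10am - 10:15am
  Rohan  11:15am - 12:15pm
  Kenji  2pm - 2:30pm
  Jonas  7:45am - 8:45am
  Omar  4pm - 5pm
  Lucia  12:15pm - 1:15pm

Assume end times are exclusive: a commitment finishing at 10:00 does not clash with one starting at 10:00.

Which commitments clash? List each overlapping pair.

no conflicts

Two intervals overlap when each starts before the other ends.
Sorted by start: Jonas, Tariq, Rohan, Lucia, Kenji, Omar.
Tariq starts after Jonas ends, so nothing later overlaps Jonas either.
Rohan starts after Tariq ends, so nothing later overlaps Tariq either.
Lucia starts exactly when Rohan ends (back-to-back, no overlap), so nothing later overlaps Rohan either.
Kenji starts after Lucia ends, so nothing later overlaps Lucia either.
Omar starts after Kenji ends.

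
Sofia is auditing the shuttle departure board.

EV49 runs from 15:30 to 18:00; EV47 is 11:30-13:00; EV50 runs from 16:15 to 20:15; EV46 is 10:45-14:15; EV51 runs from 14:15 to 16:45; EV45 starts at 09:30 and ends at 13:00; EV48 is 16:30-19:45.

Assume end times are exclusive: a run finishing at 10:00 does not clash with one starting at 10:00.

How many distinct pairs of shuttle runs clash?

9

Sorted by start: EV45, EV46, EV47, EV51, EV49, EV50, EV48.
EV46 starts before EV45 ends → EV45 and EV46 overlap.
EV47 starts before EV45 ends → EV45 and EV47 overlap.
EV51 starts after EV45 ends — done with EV45.
EV47 starts before EV46 ends → EV46 and EV47 overlap.
EV51 starts exactly when EV46 ends (back-to-back, no overlap) — done with EV46.
EV51 starts after EV47 ends — done with EV47.
EV49 starts before EV51 ends → EV51 and EV49 overlap.
EV50 starts before EV51 ends → EV51 and EV50 overlap.
EV48 starts before EV51 ends → EV51 and EV48 overlap.
EV50 starts before EV49 ends → EV49 and EV50 overlap.
EV48 starts before EV49 ends → EV49 and EV48 overlap.
EV48 starts before EV50 ends → EV50 and EV48 overlap.
Overlapping pairs: EV45 & EV46, EV45 & EV47, EV46 & EV47, EV48 & EV49, EV48 & EV50, EV48 & EV51, EV49 & EV50, EV49 & EV51, EV50 & EV51 — 9 in total.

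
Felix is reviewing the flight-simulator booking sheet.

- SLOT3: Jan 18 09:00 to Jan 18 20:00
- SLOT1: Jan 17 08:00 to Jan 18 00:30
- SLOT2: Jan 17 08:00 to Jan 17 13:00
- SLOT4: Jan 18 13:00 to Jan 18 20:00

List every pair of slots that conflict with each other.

Sorted by start: SLOT1, SLOT2, SLOT3, SLOT4.
SLOT2 starts before SLOT1 ends → SLOT1 and SLOT2 overlap.
SLOT3 starts after SLOT1 ends, so SLOT1 has no further overlaps.
SLOT3 starts after SLOT2 ends, so SLOT2 has no further overlaps.
SLOT4 starts before SLOT3 ends → SLOT3 and SLOT4 overlap.

SLOT1 & SLOT2, SLOT3 & SLOT4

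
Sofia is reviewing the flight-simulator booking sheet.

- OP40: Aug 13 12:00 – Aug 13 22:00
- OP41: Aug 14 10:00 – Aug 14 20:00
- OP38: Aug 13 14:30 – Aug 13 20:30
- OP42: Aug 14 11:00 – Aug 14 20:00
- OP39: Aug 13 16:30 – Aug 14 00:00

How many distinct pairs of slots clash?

Two intervals overlap when each starts before the other ends.
Sorted by start: OP40, OP38, OP39, OP41, OP42.
OP38 starts before OP40 ends → OP40 and OP38 overlap.
OP39 starts before OP40 ends → OP40 and OP39 overlap.
OP41 starts after OP40 ends, so nothing later overlaps OP40 either.
OP39 starts before OP38 ends → OP38 and OP39 overlap.
OP41 starts after OP38 ends, so nothing later overlaps OP38 either.
OP41 starts after OP39 ends, so nothing later overlaps OP39 either.
OP42 starts before OP41 ends → OP41 and OP42 overlap.
Overlapping pairs: OP38 & OP39, OP38 & OP40, OP39 & OP40, OP41 & OP42 — 4 in total.

4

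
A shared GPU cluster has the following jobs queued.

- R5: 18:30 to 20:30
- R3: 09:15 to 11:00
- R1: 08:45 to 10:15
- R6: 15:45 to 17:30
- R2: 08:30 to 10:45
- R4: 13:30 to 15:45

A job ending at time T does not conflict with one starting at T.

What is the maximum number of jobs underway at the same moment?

Sweep the timeline, counting +1 at each start and −1 at each end (ends before starts at a tie):
08:30 start R2 → 1
08:45 start R1 → 2
09:15 start R3 → 3
10:15 end R1 → 2
10:45 end R2 → 1
11:00 end R3 → 0
13:30 start R4 → 1
15:45 end R4 → 0
15:45 start R6 → 1
17:30 end R6 → 0
18:30 start R5 → 1
20:30 end R5 → 0
Peak is 3, at 09:15 (R1, R2, R3).

3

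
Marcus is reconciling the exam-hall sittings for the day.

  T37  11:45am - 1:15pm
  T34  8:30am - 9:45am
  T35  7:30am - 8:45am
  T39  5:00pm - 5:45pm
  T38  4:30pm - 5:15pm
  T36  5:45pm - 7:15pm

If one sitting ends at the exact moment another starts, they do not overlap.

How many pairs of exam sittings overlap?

Two intervals overlap when each starts before the other ends.
Sorted by start: T35, T34, T37, T38, T39, T36.
T34 starts before T35 ends → T35 and T34 overlap.
T37 starts after T35 ends, so T35 has no further overlaps.
T37 starts after T34 ends, so T34 has no further overlaps.
T38 starts after T37 ends, so T37 has no further overlaps.
T39 starts before T38 ends → T38 and T39 overlap.
T36 starts after T38 ends.
T36 starts exactly when T39 ends (back-to-back, no overlap).
Overlapping pairs: T34 & T35, T38 & T39 — 2 in total.

2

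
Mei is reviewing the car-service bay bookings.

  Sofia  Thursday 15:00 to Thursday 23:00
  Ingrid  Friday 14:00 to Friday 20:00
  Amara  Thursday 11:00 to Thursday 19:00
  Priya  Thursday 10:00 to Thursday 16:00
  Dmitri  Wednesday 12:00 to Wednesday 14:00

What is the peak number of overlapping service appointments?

3

Sort all start/end points and keep a running count:
Wednesday 12:00 start Dmitri → 1
Wednesday 14:00 end Dmitri → 0
Thursday 10:00 start Priya → 1
Thursday 11:00 start Amara → 2
Thursday 15:00 start Sofia → 3
Thursday 16:00 end Priya → 2
Thursday 19:00 end Amara → 1
Thursday 23:00 end Sofia → 0
Friday 14:00 start Ingrid → 1
Friday 20:00 end Ingrid → 0
Peak is 3, at Thursday 15:00 (Amara, Priya, Sofia).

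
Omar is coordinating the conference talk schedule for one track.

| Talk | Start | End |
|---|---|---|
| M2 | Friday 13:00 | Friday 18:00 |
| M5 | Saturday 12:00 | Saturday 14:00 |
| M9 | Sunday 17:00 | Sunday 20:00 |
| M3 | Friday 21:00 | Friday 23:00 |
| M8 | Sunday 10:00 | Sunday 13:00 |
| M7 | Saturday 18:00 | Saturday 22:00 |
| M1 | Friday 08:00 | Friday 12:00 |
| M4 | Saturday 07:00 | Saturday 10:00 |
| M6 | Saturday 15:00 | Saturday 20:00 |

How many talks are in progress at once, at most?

Sort all start/end points and keep a running count:
Friday 08:00 start M1 → 1
Friday 12:00 end M1 → 0
Friday 13:00 start M2 → 1
Friday 18:00 end M2 → 0
Friday 21:00 start M3 → 1
Friday 23:00 end M3 → 0
Saturday 07:00 start M4 → 1
Saturday 10:00 end M4 → 0
Saturday 12:00 start M5 → 1
Saturday 14:00 end M5 → 0
Saturday 15:00 start M6 → 1
Saturday 18:00 start M7 → 2
Saturday 20:00 end M6 → 1
Saturday 22:00 end M7 → 0
Sunday 10:00 start M8 → 1
Sunday 13:00 end M8 → 0
Sunday 17:00 start M9 → 1
Sunday 20:00 end M9 → 0
Peak is 2, at Saturday 18:00 (M6, M7).

2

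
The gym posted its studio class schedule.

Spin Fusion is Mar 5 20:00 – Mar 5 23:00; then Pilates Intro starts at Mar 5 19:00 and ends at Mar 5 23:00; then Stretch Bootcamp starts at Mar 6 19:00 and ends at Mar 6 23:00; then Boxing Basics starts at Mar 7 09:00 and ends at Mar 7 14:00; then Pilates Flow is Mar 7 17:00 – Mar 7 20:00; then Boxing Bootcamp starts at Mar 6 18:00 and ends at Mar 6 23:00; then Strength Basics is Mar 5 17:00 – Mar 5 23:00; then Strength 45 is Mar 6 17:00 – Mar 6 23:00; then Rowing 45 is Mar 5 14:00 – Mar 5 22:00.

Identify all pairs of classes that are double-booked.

Check each pair: they overlap iff neither finishes before the other starts.
Sorted by start: Rowing 45, Strength Basics, Pilates Intro, Spin Fusion, Strength 45, Boxing Bootcamp, Stretch Bootcamp, Boxing Basics, Pilates Flow.
Strength Basics starts before Rowing 45 ends → Rowing 45 and Strength Basics overlap.
Pilates Intro starts before Rowing 45 ends → Rowing 45 and Pilates Intro overlap.
Spin Fusion starts before Rowing 45 ends → Rowing 45 and Spin Fusion overlap.
Strength 45 starts after Rowing 45 ends, so nothing later overlaps Rowing 45 either.
Pilates Intro starts before Strength Basics ends → Strength Basics and Pilates Intro overlap.
Spin Fusion starts before Strength Basics ends → Strength Basics and Spin Fusion overlap.
Strength 45 starts after Strength Basics ends, so nothing later overlaps Strength Basics either.
Spin Fusion starts before Pilates Intro ends → Pilates Intro and Spin Fusion overlap.
Strength 45 starts after Pilates Intro ends, so nothing later overlaps Pilates Intro either.
Strength 45 starts after Spin Fusion ends, so nothing later overlaps Spin Fusion either.
Boxing Bootcamp starts before Strength 45 ends → Strength 45 and Boxing Bootcamp overlap.
Stretch Bootcamp starts before Strength 45 ends → Strength 45 and Stretch Bootcamp overlap.
Boxing Basics starts after Strength 45 ends, so nothing later overlaps Strength 45 either.
Stretch Bootcamp starts before Boxing Bootcamp ends → Boxing Bootcamp and Stretch Bootcamp overlap.
Boxing Basics starts after Boxing Bootcamp ends, so nothing later overlaps Boxing Bootcamp either.
Boxing Basics starts after Stretch Bootcamp ends, so nothing later overlaps Stretch Bootcamp either.
Pilates Flow starts after Boxing Basics ends.

Boxing Bootcamp & Strength 45, Boxing Bootcamp & Stretch Bootcamp, Pilates Intro & Rowing 45, Pilates Intro & Spin Fusion, Pilates Intro & Strength Basics, Rowing 45 & Spin Fusion, Rowing 45 & Strength Basics, Spin Fusion & Strength Basics, Strength 45 & Stretch Bootcamp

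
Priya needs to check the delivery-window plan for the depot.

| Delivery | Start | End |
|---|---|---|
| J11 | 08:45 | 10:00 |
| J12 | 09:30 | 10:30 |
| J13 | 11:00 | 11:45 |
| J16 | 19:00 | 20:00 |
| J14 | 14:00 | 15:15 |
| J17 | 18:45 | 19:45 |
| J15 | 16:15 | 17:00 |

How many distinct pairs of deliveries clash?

Sorted by start: J11, J12, J13, J14, J15, J17, J16.
J12 starts before J11 ends → J11 and J12 overlap.
J13 starts after J11 ends; J11 is clear from here.
J13 starts after J12 ends; J12 is clear from here.
J14 starts after J13 ends; J13 is clear from here.
J15 starts after J14 ends; J14 is clear from here.
J17 starts after J15 ends; J15 is clear from here.
J16 starts before J17 ends → J17 and J16 overlap.
Overlapping pairs: J11 & J12, J16 & J17 — 2 in total.

2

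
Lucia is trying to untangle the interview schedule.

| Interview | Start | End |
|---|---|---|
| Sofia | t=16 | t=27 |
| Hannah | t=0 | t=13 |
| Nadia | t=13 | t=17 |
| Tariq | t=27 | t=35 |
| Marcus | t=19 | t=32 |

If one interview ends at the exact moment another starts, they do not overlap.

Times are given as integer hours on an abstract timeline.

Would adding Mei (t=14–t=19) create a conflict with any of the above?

Hannah: ends t=13 at or before Mei starts t=14 → clear.
Nadia: starts t=13 before Mei ends t=19, and ends t=17 after Mei starts t=14 → overlap.
Sofia: starts t=16 before Mei ends t=19, and ends t=27 after Mei starts t=14 → overlap.
Marcus: starts t=19 at or after Mei ends t=19 → clear.
Tariq: starts t=27 at or after Mei ends t=19 → clear.
Mei overlaps Sofia, Nadia.

Yes — it overlaps Nadia, Sofia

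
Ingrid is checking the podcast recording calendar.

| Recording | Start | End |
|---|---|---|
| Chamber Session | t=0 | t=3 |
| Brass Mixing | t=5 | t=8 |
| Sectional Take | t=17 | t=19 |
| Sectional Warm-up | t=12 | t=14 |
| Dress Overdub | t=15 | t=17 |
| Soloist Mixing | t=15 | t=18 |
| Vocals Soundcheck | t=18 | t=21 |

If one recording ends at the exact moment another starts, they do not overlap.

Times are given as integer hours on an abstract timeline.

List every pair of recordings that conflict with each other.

Sorted by start: Chamber Session, Brass Mixing, Sectional Warm-up, Dress Overdub, Soloist Mixing, Sectional Take, Vocals Soundcheck.
Brass Mixing starts after Chamber Session ends — done with Chamber Session.
Sectional Warm-up starts after Brass Mixing ends — done with Brass Mixing.
Dress Overdub starts after Sectional Warm-up ends — done with Sectional Warm-up.
Soloist Mixing starts before Dress Overdub ends → Dress Overdub and Soloist Mixing overlap.
Sectional Take starts exactly when Dress Overdub ends (back-to-back, no overlap) — done with Dress Overdub.
Sectional Take starts before Soloist Mixing ends → Soloist Mixing and Sectional Take overlap.
Vocals Soundcheck starts exactly when Soloist Mixing ends (back-to-back, no overlap).
Vocals Soundcheck starts before Sectional Take ends → Sectional Take and Vocals Soundcheck overlap.

Dress Overdub & Soloist Mixing, Sectional Take & Soloist Mixing, Sectional Take & Vocals Soundcheck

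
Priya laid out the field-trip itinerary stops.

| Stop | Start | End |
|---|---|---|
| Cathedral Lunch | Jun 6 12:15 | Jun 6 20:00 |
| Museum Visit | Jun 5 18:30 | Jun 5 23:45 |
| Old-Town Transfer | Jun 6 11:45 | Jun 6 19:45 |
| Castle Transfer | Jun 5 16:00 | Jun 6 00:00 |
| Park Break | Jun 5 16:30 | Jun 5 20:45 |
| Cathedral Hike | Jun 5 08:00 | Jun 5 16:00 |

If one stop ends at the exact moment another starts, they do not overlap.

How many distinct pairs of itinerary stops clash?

Two intervals overlap when each starts before the other ends.
Sorted by start: Cathedral Hike, Castle Transfer, Park Break, Museum Visit, Old-Town Transfer, Cathedral Lunch.
Castle Transfer starts exactly when Cathedral Hike ends (back-to-back, no overlap); Cathedral Hike is clear from here.
Park Break starts before Castle Transfer ends → Castle Transfer and Park Break overlap.
Museum Visit starts before Castle Transfer ends → Castle Transfer and Museum Visit overlap.
Old-Town Transfer starts after Castle Transfer ends; Castle Transfer is clear from here.
Museum Visit starts before Park Break ends → Park Break and Museum Visit overlap.
Old-Town Transfer starts after Park Break ends; Park Break is clear from here.
Old-Town Transfer starts after Museum Visit ends; Museum Visit is clear from here.
Cathedral Lunch starts before Old-Town Transfer ends → Old-Town Transfer and Cathedral Lunch overlap.
Overlapping pairs: Castle Transfer & Museum Visit, Castle Transfer & Park Break, Cathedral Lunch & Old-Town Transfer, Museum Visit & Park Break — 4 in total.

4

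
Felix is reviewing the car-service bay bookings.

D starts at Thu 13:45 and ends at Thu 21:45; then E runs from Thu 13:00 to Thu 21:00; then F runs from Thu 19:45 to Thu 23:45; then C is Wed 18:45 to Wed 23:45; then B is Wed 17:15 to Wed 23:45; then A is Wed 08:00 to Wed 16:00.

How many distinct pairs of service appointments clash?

4

Sorted by start: A, B, C, E, D, F.
B starts after A ends, so A has no further overlaps.
C starts before B ends → B and C overlap.
E starts after B ends, so B has no further overlaps.
E starts after C ends, so C has no further overlaps.
D starts before E ends → E and D overlap.
F starts before E ends → E and F overlap.
F starts before D ends → D and F overlap.
Overlapping pairs: B & C, D & E, D & F, E & F — 4 in total.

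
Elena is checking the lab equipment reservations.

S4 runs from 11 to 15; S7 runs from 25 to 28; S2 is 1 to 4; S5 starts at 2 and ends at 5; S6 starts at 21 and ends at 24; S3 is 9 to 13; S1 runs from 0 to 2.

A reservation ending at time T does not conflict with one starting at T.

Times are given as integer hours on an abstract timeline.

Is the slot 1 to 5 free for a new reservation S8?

S1: starts 0 before S8 ends 5, and ends 2 after S8 starts 1 → overlap.
S2: starts 1 before S8 ends 5, and ends 4 after S8 starts 1 → overlap.
S5: starts 2 before S8 ends 5, and ends 5 after S8 starts 1 → overlap.
S3: starts 9 at or after S8 ends 5 → clear.
S4: starts 11 at or after S8 ends 5 → clear.
S6: starts 21 at or after S8 ends 5 → clear.
S7: starts 25 at or after S8 ends 5 → clear.
S8 overlaps S1, S2, S5.

No — it overlaps S1, S2, S5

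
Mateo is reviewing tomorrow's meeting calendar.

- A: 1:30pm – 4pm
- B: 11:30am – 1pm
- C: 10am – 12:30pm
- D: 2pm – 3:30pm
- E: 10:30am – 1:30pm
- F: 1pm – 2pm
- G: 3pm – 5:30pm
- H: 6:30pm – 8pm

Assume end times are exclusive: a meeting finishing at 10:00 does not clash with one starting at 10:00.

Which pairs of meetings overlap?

A & D, A & F, A & G, B & C, B & E, C & E, D & G, E & F

Sorted by start: C, E, B, F, A, D, G, H.
E starts before C ends → C and E overlap.
B starts before C ends → C and B overlap.
F starts after C ends — done with C.
B starts before E ends → E and B overlap.
F starts before E ends → E and F overlap.
A starts exactly when E ends (back-to-back, no overlap) — done with E.
F starts exactly when B ends (back-to-back, no overlap) — done with B.
A starts before F ends → F and A overlap.
D starts exactly when F ends (back-to-back, no overlap) — done with F.
D starts before A ends → A and D overlap.
G starts before A ends → A and G overlap.
H starts after A ends.
G starts before D ends → D and G overlap.
H starts after D ends.
H starts after G ends.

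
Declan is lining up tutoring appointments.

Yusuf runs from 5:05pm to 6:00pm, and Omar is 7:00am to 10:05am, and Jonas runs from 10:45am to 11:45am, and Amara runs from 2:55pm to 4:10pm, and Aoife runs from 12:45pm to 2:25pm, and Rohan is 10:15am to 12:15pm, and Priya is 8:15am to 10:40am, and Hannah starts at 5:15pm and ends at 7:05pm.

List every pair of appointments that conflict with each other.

Hannah & Yusuf, Jonas & Rohan, Omar & Priya, Priya & Rohan

Sorted by start: Omar, Priya, Rohan, Jonas, Aoife, Amara, Yusuf, Hannah.
Priya starts before Omar ends → Omar and Priya overlap.
Rohan starts after Omar ends — done with Omar.
Rohan starts before Priya ends → Priya and Rohan overlap.
Jonas starts after Priya ends — done with Priya.
Jonas starts before Rohan ends → Rohan and Jonas overlap.
Aoife starts after Rohan ends — done with Rohan.
Aoife starts after Jonas ends — done with Jonas.
Amara starts after Aoife ends — done with Aoife.
Yusuf starts after Amara ends — done with Amara.
Hannah starts before Yusuf ends → Yusuf and Hannah overlap.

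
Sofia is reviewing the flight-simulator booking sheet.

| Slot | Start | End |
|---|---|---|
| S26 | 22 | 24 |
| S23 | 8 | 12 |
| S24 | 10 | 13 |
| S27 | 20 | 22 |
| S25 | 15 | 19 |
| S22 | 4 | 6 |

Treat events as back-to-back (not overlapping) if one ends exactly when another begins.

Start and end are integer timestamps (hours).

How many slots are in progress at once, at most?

2

Sort all start/end points and keep a running count:
4 start S22 → 1
6 end S22 → 0
8 start S23 → 1
10 start S24 → 2
12 end S23 → 1
13 end S24 → 0
15 start S25 → 1
19 end S25 → 0
20 start S27 → 1
22 end S27 → 0
22 start S26 → 1
24 end S26 → 0
Peak is 2, at 10 (S23, S24).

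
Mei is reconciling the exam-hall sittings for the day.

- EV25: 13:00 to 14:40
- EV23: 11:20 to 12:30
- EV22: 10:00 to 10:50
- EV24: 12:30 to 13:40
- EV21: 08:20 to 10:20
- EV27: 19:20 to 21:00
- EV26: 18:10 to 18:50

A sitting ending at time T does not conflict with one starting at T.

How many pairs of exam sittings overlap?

Sorted by start: EV21, EV22, EV23, EV24, EV25, EV26, EV27.
EV22 starts before EV21 ends → EV21 and EV22 overlap.
EV23 starts after EV21 ends, so EV21 has no further overlaps.
EV23 starts after EV22 ends, so EV22 has no further overlaps.
EV24 starts exactly when EV23 ends (back-to-back, no overlap), so EV23 has no further overlaps.
EV25 starts before EV24 ends → EV24 and EV25 overlap.
EV26 starts after EV24 ends, so EV24 has no further overlaps.
EV26 starts after EV25 ends, so EV25 has no further overlaps.
EV27 starts after EV26 ends.
Overlapping pairs: EV21 & EV22, EV24 & EV25 — 2 in total.

2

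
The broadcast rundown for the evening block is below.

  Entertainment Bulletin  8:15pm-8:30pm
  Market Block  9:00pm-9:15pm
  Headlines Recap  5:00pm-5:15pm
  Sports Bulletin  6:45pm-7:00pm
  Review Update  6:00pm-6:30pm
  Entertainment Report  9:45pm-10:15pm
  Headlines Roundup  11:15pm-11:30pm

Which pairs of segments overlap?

Sorted by start: Headlines Recap, Review Update, Sports Bulletin, Entertainment Bulletin, Market Block, Entertainment Report, Headlines Roundup.
Review Update starts after Headlines Recap ends; Headlines Recap is clear from here.
Sports Bulletin starts after Review Update ends; Review Update is clear from here.
Entertainment Bulletin starts after Sports Bulletin ends; Sports Bulletin is clear from here.
Market Block starts after Entertainment Bulletin ends; Entertainment Bulletin is clear from here.
Entertainment Report starts after Market Block ends; Market Block is clear from here.
Headlines Roundup starts after Entertainment Report ends.

no overlapping pairs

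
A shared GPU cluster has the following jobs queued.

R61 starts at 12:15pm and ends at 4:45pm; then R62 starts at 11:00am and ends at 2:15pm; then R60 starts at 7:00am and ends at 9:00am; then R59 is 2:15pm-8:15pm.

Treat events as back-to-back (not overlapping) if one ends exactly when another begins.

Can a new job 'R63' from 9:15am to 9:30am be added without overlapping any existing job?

Yes — the slot is free

R60: ends 9:00am at or before R63 starts 9:15am → clear.
R62: starts 11:00am at or after R63 ends 9:30am → clear.
R61: starts 12:15pm at or after R63 ends 9:30am → clear.
R59: starts 2:15pm at or after R63 ends 9:30am → clear.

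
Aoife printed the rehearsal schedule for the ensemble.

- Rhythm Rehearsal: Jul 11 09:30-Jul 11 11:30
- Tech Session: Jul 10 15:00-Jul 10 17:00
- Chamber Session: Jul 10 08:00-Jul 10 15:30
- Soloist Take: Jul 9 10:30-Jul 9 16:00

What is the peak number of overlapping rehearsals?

2

Walk through starts and ends in time order (an end at T is processed before a start at T):
Jul 9 10:30 start Soloist Take → 1
Jul 9 16:00 end Soloist Take → 0
Jul 10 08:00 start Chamber Session → 1
Jul 10 15:00 start Tech Session → 2
Jul 10 15:30 end Chamber Session → 1
Jul 10 17:00 end Tech Session → 0
Jul 11 09:30 start Rhythm Rehearsal → 1
Jul 11 11:30 end Rhythm Rehearsal → 0
Peak is 2, at Jul 10 15:00 (Chamber Session, Tech Session).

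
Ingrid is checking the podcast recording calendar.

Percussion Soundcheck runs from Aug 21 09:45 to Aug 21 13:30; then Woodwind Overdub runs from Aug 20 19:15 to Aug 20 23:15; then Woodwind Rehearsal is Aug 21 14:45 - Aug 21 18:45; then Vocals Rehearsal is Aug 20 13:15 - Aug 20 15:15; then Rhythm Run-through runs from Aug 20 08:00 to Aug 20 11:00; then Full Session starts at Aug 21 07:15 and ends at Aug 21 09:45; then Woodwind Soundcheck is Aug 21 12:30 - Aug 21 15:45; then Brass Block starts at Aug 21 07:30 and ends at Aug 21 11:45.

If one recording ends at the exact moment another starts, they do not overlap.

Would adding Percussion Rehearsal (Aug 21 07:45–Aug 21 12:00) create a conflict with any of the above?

Rhythm Run-through: ends Aug 20 11:00 at or before Percussion Rehearsal starts Aug 21 07:45 → clear.
Vocals Rehearsal: ends Aug 20 15:15 at or before Percussion Rehearsal starts Aug 21 07:45 → clear.
Woodwind Overdub: ends Aug 20 23:15 at or before Percussion Rehearsal starts Aug 21 07:45 → clear.
Full Session: starts Aug 21 07:15 before Percussion Rehearsal ends Aug 21 12:00, and ends Aug 21 09:45 after Percussion Rehearsal starts Aug 21 07:45 → overlap.
Brass Block: starts Aug 21 07:30 before Percussion Rehearsal ends Aug 21 12:00, and ends Aug 21 11:45 after Percussion Rehearsal starts Aug 21 07:45 → overlap.
Percussion Soundcheck: starts Aug 21 09:45 before Percussion Rehearsal ends Aug 21 12:00, and ends Aug 21 13:30 after Percussion Rehearsal starts Aug 21 07:45 → overlap.
Woodwind Soundcheck: starts Aug 21 12:30 at or after Percussion Rehearsal ends Aug 21 12:00 → clear.
Woodwind Rehearsal: starts Aug 21 14:45 at or after Percussion Rehearsal ends Aug 21 12:00 → clear.
Percussion Rehearsal overlaps Percussion Soundcheck, Brass Block, Full Session.

Yes — it overlaps Brass Block, Full Session, Percussion Soundcheck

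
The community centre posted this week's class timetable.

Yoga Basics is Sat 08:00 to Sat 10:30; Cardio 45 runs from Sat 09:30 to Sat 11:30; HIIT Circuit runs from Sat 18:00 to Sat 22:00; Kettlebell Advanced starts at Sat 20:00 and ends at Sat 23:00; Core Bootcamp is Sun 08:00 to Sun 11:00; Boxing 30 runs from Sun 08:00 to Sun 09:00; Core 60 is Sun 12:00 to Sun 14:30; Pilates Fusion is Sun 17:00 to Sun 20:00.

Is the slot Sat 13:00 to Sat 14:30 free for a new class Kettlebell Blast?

Yoga Basics: ends Sat 10:30 at or before Kettlebell Blast starts Sat 13:00 → clear.
Cardio 45: ends Sat 11:30 at or before Kettlebell Blast starts Sat 13:00 → clear.
HIIT Circuit: starts Sat 18:00 at or after Kettlebell Blast ends Sat 14:30 → clear.
Kettlebell Advanced: starts Sat 20:00 at or after Kettlebell Blast ends Sat 14:30 → clear.
Core Bootcamp: starts Sun 08:00 at or after Kettlebell Blast ends Sat 14:30 → clear.
Boxing 30: starts Sun 08:00 at or after Kettlebell Blast ends Sat 14:30 → clear.
Core 60: starts Sun 12:00 at or after Kettlebell Blast ends Sat 14:30 → clear.
Pilates Fusion: starts Sun 17:00 at or after Kettlebell Blast ends Sat 14:30 → clear.

Yes — the slot is free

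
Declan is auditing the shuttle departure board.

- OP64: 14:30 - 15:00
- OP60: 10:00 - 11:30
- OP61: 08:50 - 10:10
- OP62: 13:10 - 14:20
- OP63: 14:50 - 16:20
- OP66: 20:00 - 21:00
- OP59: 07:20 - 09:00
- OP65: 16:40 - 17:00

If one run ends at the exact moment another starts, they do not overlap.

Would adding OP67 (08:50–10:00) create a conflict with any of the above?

Yes — it overlaps OP59, OP61

OP59: starts 07:20 before OP67 ends 10:00, and ends 09:00 after OP67 starts 08:50 → overlap.
OP61: starts 08:50 before OP67 ends 10:00, and ends 10:10 after OP67 starts 08:50 → overlap.
OP60: starts 10:00 at or after OP67 ends 10:00 → clear.
OP62: starts 13:10 at or after OP67 ends 10:00 → clear.
OP64: starts 14:30 at or after OP67 ends 10:00 → clear.
OP63: starts 14:50 at or after OP67 ends 10:00 → clear.
OP65: starts 16:40 at or after OP67 ends 10:00 → clear.
OP66: starts 20:00 at or after OP67 ends 10:00 → clear.
OP67 overlaps OP59, OP61.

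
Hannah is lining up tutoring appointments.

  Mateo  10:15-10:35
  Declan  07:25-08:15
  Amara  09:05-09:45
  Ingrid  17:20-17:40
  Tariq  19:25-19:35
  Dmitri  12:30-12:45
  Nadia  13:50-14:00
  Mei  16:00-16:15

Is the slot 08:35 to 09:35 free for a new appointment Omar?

No — it overlaps Amara

Declan: ends 08:15 at or before Omar starts 08:35 → clear.
Amara: starts 09:05 before Omar ends 09:35, and ends 09:45 after Omar starts 08:35 → overlap.
Mateo: starts 10:15 at or after Omar ends 09:35 → clear.
Dmitri: starts 12:30 at or after Omar ends 09:35 → clear.
Nadia: starts 13:50 at or after Omar ends 09:35 → clear.
Mei: starts 16:00 at or after Omar ends 09:35 → clear.
Ingrid: starts 17:20 at or after Omar ends 09:35 → clear.
Tariq: starts 19:25 at or after Omar ends 09:35 → clear.
Omar overlaps Amara.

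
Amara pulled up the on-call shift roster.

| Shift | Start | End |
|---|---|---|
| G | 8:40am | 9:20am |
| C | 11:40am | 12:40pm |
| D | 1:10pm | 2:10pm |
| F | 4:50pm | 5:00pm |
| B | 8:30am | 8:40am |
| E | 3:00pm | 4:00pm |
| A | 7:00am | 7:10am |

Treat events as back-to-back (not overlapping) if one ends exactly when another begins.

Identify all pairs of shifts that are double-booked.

Sorted by start: A, B, G, C, D, E, F.
B starts after A ends, so nothing later overlaps A either.
G starts exactly when B ends (back-to-back, no overlap), so nothing later overlaps B either.
C starts after G ends, so nothing later overlaps G either.
D starts after C ends, so nothing later overlaps C either.
E starts after D ends, so nothing later overlaps D either.
F starts after E ends.

no overlapping pairs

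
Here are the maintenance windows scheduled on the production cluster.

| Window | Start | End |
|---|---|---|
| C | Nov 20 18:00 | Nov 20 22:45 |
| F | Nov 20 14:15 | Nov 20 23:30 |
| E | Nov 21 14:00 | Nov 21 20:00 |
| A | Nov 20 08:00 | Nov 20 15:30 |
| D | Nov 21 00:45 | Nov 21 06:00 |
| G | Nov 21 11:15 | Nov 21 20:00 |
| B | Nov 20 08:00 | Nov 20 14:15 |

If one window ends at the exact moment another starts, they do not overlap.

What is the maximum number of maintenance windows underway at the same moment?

2

Sweep the timeline, counting +1 at each start and −1 at each end (ends before starts at a tie):
Nov 20 08:00 start A → 1
Nov 20 08:00 start B → 2
Nov 20 14:15 end B → 1
Nov 20 14:15 start F → 2
Nov 20 15:30 end A → 1
Nov 20 18:00 start C → 2
Nov 20 22:45 end C → 1
Nov 20 23:30 end F → 0
Nov 21 00:45 start D → 1
Nov 21 06:00 end D → 0
Nov 21 11:15 start G → 1
Nov 21 14:00 start E → 2
Nov 21 20:00 end E → 1
Nov 21 20:00 end G → 0
Peak is 2, at Nov 20 08:00 (A, B).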